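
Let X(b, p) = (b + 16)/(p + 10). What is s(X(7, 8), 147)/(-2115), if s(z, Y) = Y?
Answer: -49/705 ≈ -0.069504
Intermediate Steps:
X(b, p) = (16 + b)/(10 + p)
s(X(7, 8), 147)/(-2115) = 147/(-2115) = 147*(-1/2115) = -49/705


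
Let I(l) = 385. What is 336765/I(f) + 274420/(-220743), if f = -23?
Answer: 1349688449/1545201 ≈ 873.47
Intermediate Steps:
336765/I(f) + 274420/(-220743) = 336765/385 + 274420/(-220743) = 336765*(1/385) + 274420*(-1/220743) = 6123/7 - 274420/220743 = 1349688449/1545201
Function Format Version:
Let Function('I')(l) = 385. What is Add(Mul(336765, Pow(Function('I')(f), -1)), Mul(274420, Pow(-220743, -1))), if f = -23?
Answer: Rational(1349688449, 1545201) ≈ 873.47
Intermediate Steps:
Add(Mul(336765, Pow(Function('I')(f), -1)), Mul(274420, Pow(-220743, -1))) = Add(Mul(336765, Pow(385, -1)), Mul(274420, Pow(-220743, -1))) = Add(Mul(336765, Rational(1, 385)), Mul(274420, Rational(-1, 220743))) = Add(Rational(6123, 7), Rational(-274420, 220743)) = Rational(1349688449, 1545201)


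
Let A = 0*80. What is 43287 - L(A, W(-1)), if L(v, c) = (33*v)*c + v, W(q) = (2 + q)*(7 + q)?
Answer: 43287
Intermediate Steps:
A = 0
L(v, c) = v + 33*c*v (L(v, c) = 33*c*v + v = v + 33*c*v)
43287 - L(A, W(-1)) = 43287 - 0*(1 + 33*(14 + (-1)**2 + 9*(-1))) = 43287 - 0*(1 + 33*(14 + 1 - 9)) = 43287 - 0*(1 + 33*6) = 43287 - 0*(1 + 198) = 43287 - 0*199 = 43287 - 1*0 = 43287 + 0 = 43287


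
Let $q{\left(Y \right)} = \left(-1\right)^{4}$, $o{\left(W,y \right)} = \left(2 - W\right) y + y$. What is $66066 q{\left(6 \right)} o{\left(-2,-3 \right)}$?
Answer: $-990990$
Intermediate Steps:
$o{\left(W,y \right)} = y + y \left(2 - W\right)$ ($o{\left(W,y \right)} = y \left(2 - W\right) + y = y + y \left(2 - W\right)$)
$q{\left(Y \right)} = 1$
$66066 q{\left(6 \right)} o{\left(-2,-3 \right)} = 66066 \cdot 1 \left(- 3 \left(3 - -2\right)\right) = 66066 \cdot 1 \left(- 3 \left(3 + 2\right)\right) = 66066 \cdot 1 \left(\left(-3\right) 5\right) = 66066 \cdot 1 \left(-15\right) = 66066 \left(-15\right) = -990990$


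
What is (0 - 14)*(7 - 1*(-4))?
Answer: -154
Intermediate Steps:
(0 - 14)*(7 - 1*(-4)) = -14*(7 + 4) = -14*11 = -154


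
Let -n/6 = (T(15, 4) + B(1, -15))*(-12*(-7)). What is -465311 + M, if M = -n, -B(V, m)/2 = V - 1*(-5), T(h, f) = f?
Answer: -469343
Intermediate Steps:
B(V, m) = -10 - 2*V (B(V, m) = -2*(V - 1*(-5)) = -2*(V + 5) = -2*(5 + V) = -10 - 2*V)
n = 4032 (n = -6*(4 + (-10 - 2*1))*(-12*(-7)) = -6*(4 + (-10 - 2))*84 = -6*(4 - 12)*84 = -(-48)*84 = -6*(-672) = 4032)
M = -4032 (M = -1*4032 = -4032)
-465311 + M = -465311 - 4032 = -469343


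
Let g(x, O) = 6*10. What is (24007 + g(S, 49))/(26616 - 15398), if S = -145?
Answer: 24067/11218 ≈ 2.1454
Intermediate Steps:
g(x, O) = 60
(24007 + g(S, 49))/(26616 - 15398) = (24007 + 60)/(26616 - 15398) = 24067/11218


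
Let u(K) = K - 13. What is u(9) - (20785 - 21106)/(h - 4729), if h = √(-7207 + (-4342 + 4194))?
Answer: -30333731/7456932 - 107*I*√7355/7456932 ≈ -4.0679 - 0.0012306*I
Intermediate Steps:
h = I*√7355 (h = √(-7207 - 148) = √(-7355) = I*√7355 ≈ 85.761*I)
u(K) = -13 + K
u(9) - (20785 - 21106)/(h - 4729) = (-13 + 9) - (20785 - 21106)/(I*√7355 - 4729) = -4 - (-321)/(-4729 + I*√7355) = -4 + 321/(-4729 + I*√7355)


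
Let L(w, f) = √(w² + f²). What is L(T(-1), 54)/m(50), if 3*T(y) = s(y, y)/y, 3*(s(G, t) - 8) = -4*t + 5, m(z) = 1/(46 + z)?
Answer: 32*√26365 ≈ 5195.9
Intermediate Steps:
s(G, t) = 29/3 - 4*t/3 (s(G, t) = 8 + (-4*t + 5)/3 = 8 + (5 - 4*t)/3 = 8 + (5/3 - 4*t/3) = 29/3 - 4*t/3)
T(y) = (29/3 - 4*y/3)/(3*y) (T(y) = ((29/3 - 4*y/3)/y)/3 = (29/3 - 4*y/3)/(3*y))
L(w, f) = √(f² + w²)
L(T(-1), 54)/m(50) = √(54² + ((⅑)*(29 - 4*(-1))/(-1))²)/(1/(46 + 50)) = √(2916 + ((⅑)*(-1)*(29 + 4))²)/(1/96) = √(2916 + ((⅑)*(-1)*33)²)/(1/96) = √(2916 + (-11/3)²)*96 = √(2916 + 121/9)*96 = √(26365/9)*96 = (√26365/3)*96 = 32*√26365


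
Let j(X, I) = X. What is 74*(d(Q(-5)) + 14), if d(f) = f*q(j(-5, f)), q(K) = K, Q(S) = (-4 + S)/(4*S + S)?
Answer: 4514/5 ≈ 902.80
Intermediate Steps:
Q(S) = (-4 + S)/(5*S) (Q(S) = (-4 + S)/((5*S)) = (-4 + S)*(1/(5*S)) = (-4 + S)/(5*S))
d(f) = -5*f (d(f) = f*(-5) = -5*f)
74*(d(Q(-5)) + 14) = 74*(-(-4 - 5)/(-5) + 14) = 74*(-(-1)*(-9)/5 + 14) = 74*(-5*9/25 + 14) = 74*(-9/5 + 14) = 74*(61/5) = 4514/5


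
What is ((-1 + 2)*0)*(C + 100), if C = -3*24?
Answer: 0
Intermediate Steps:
C = -72
((-1 + 2)*0)*(C + 100) = ((-1 + 2)*0)*(-72 + 100) = (1*0)*28 = 0*28 = 0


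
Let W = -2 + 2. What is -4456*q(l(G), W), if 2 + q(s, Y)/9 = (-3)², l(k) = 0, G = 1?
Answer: -280728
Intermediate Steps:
W = 0
q(s, Y) = 63 (q(s, Y) = -18 + 9*(-3)² = -18 + 9*9 = -18 + 81 = 63)
-4456*q(l(G), W) = -4456*63 = -280728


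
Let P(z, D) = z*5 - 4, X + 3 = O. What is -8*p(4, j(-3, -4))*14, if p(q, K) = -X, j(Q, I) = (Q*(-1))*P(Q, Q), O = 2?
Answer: -112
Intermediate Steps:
X = -1 (X = -3 + 2 = -1)
P(z, D) = -4 + 5*z (P(z, D) = 5*z - 4 = -4 + 5*z)
j(Q, I) = -Q*(-4 + 5*Q) (j(Q, I) = (Q*(-1))*(-4 + 5*Q) = (-Q)*(-4 + 5*Q) = -Q*(-4 + 5*Q))
p(q, K) = 1 (p(q, K) = -1*(-1) = 1)
-8*p(4, j(-3, -4))*14 = -8*1*14 = -8*14 = -112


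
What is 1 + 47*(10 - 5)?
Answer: 236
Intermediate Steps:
1 + 47*(10 - 5) = 1 + 47*5 = 1 + 235 = 236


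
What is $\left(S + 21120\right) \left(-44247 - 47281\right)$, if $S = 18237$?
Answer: $-3602267496$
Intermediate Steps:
$\left(S + 21120\right) \left(-44247 - 47281\right) = \left(18237 + 21120\right) \left(-44247 - 47281\right) = 39357 \left(-91528\right) = -3602267496$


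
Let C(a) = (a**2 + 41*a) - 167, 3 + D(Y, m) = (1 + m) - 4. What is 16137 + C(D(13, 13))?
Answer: 16306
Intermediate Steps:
D(Y, m) = -6 + m (D(Y, m) = -3 + ((1 + m) - 4) = -3 + (-3 + m) = -6 + m)
C(a) = -167 + a**2 + 41*a
16137 + C(D(13, 13)) = 16137 + (-167 + (-6 + 13)**2 + 41*(-6 + 13)) = 16137 + (-167 + 7**2 + 41*7) = 16137 + (-167 + 49 + 287) = 16137 + 169 = 16306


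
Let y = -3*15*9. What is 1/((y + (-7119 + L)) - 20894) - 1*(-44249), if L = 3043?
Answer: 1122818374/25375 ≈ 44249.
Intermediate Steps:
y = -405 (y = -45*9 = -405)
1/((y + (-7119 + L)) - 20894) - 1*(-44249) = 1/((-405 + (-7119 + 3043)) - 20894) - 1*(-44249) = 1/((-405 - 4076) - 20894) + 44249 = 1/(-4481 - 20894) + 44249 = 1/(-25375) + 44249 = -1/25375 + 44249 = 1122818374/25375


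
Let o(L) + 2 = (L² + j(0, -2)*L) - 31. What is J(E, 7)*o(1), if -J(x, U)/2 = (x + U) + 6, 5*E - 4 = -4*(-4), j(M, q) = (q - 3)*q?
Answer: 748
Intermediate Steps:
j(M, q) = q*(-3 + q) (j(M, q) = (-3 + q)*q = q*(-3 + q))
E = 4 (E = ⅘ + (-4*(-4))/5 = ⅘ + (⅕)*16 = ⅘ + 16/5 = 4)
o(L) = -33 + L² + 10*L (o(L) = -2 + ((L² + (-2*(-3 - 2))*L) - 31) = -2 + ((L² + (-2*(-5))*L) - 31) = -2 + ((L² + 10*L) - 31) = -2 + (-31 + L² + 10*L) = -33 + L² + 10*L)
J(x, U) = -12 - 2*U - 2*x (J(x, U) = -2*((x + U) + 6) = -2*((U + x) + 6) = -2*(6 + U + x) = -12 - 2*U - 2*x)
J(E, 7)*o(1) = (-12 - 2*7 - 2*4)*(-33 + 1² + 10*1) = (-12 - 14 - 8)*(-33 + 1 + 10) = -34*(-22) = 748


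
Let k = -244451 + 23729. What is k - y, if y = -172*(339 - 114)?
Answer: -182022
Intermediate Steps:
k = -220722
y = -38700 (y = -172*225 = -38700)
k - y = -220722 - 1*(-38700) = -220722 + 38700 = -182022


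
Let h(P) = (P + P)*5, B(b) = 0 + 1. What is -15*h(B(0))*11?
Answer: -1650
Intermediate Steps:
B(b) = 1
h(P) = 10*P (h(P) = (2*P)*5 = 10*P)
-15*h(B(0))*11 = -150*11 = -1650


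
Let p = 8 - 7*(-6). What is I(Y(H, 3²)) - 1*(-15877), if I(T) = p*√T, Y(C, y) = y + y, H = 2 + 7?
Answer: 15877 + 150*√2 ≈ 16089.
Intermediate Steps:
H = 9
p = 50 (p = 8 + 42 = 50)
Y(C, y) = 2*y
I(T) = 50*√T
I(Y(H, 3²)) - 1*(-15877) = 50*√(2*3²) - 1*(-15877) = 50*√(2*9) + 15877 = 50*√18 + 15877 = 50*(3*√2) + 15877 = 150*√2 + 15877 = 15877 + 150*√2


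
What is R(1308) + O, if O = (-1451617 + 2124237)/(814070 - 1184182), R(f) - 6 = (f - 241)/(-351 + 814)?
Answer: 277914395/42840464 ≈ 6.4872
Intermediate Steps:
R(f) = 2537/463 + f/463 (R(f) = 6 + (f - 241)/(-351 + 814) = 6 + (-241 + f)/463 = 6 + (-241 + f)*(1/463) = 6 + (-241/463 + f/463) = 2537/463 + f/463)
O = -168155/92528 (O = 672620/(-370112) = 672620*(-1/370112) = -168155/92528 ≈ -1.8173)
R(1308) + O = (2537/463 + (1/463)*1308) - 168155/92528 = (2537/463 + 1308/463) - 168155/92528 = 3845/463 - 168155/92528 = 277914395/42840464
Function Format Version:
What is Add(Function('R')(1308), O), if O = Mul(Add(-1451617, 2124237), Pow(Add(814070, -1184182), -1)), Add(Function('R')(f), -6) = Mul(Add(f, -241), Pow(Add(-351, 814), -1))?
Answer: Rational(277914395, 42840464) ≈ 6.4872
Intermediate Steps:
Function('R')(f) = Add(Rational(2537, 463), Mul(Rational(1, 463), f)) (Function('R')(f) = Add(6, Mul(Add(f, -241), Pow(Add(-351, 814), -1))) = Add(6, Mul(Add(-241, f), Pow(463, -1))) = Add(6, Mul(Add(-241, f), Rational(1, 463))) = Add(6, Add(Rational(-241, 463), Mul(Rational(1, 463), f))) = Add(Rational(2537, 463), Mul(Rational(1, 463), f)))
O = Rational(-168155, 92528) (O = Mul(672620, Pow(-370112, -1)) = Mul(672620, Rational(-1, 370112)) = Rational(-168155, 92528) ≈ -1.8173)
Add(Function('R')(1308), O) = Add(Add(Rational(2537, 463), Mul(Rational(1, 463), 1308)), Rational(-168155, 92528)) = Add(Add(Rational(2537, 463), Rational(1308, 463)), Rational(-168155, 92528)) = Add(Rational(3845, 463), Rational(-168155, 92528)) = Rational(277914395, 42840464)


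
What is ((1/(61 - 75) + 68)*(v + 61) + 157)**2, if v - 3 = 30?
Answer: 2097273616/49 ≈ 4.2801e+7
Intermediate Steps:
v = 33 (v = 3 + 30 = 33)
((1/(61 - 75) + 68)*(v + 61) + 157)**2 = ((1/(61 - 75) + 68)*(33 + 61) + 157)**2 = ((1/(-14) + 68)*94 + 157)**2 = ((-1/14 + 68)*94 + 157)**2 = ((951/14)*94 + 157)**2 = (44697/7 + 157)**2 = (45796/7)**2 = 2097273616/49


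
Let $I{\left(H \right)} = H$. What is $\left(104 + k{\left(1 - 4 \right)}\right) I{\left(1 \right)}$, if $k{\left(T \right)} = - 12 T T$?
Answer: $-4$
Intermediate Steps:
$k{\left(T \right)} = - 12 T^{2}$
$\left(104 + k{\left(1 - 4 \right)}\right) I{\left(1 \right)} = \left(104 - 12 \left(1 - 4\right)^{2}\right) 1 = \left(104 - 12 \left(-3\right)^{2}\right) 1 = \left(104 - 108\right) 1 = \left(-4\right) 1 = -4$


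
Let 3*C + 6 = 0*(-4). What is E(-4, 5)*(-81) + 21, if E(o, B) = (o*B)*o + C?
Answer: -6297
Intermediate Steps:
C = -2 (C = -2 + (0*(-4))/3 = -2 + (1/3)*0 = -2 + 0 = -2)
E(o, B) = -2 + B*o**2 (E(o, B) = (o*B)*o - 2 = (B*o)*o - 2 = B*o**2 - 2 = -2 + B*o**2)
E(-4, 5)*(-81) + 21 = (-2 + 5*(-4)**2)*(-81) + 21 = (-2 + 5*16)*(-81) + 21 = (-2 + 80)*(-81) + 21 = 78*(-81) + 21 = -6318 + 21 = -6297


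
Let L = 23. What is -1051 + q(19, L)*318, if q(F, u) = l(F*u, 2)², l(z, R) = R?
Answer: 221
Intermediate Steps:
q(F, u) = 4 (q(F, u) = 2² = 4)
-1051 + q(19, L)*318 = -1051 + 4*318 = -1051 + 1272 = 221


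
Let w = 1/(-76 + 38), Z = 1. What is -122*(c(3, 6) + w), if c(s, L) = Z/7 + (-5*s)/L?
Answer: 38674/133 ≈ 290.78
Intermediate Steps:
c(s, L) = ⅐ - 5*s/L (c(s, L) = 1/7 + (-5*s)/L = 1*(⅐) - 5*s/L = ⅐ - 5*s/L)
w = -1/38 (w = 1/(-38) = -1/38 ≈ -0.026316)
-122*(c(3, 6) + w) = -122*((⅐)*(6 - 35*3)/6 - 1/38) = -122*((⅐)*(⅙)*(6 - 105) - 1/38) = -122*((⅐)*(⅙)*(-99) - 1/38) = -122*(-33/14 - 1/38) = -122*(-317/133) = 38674/133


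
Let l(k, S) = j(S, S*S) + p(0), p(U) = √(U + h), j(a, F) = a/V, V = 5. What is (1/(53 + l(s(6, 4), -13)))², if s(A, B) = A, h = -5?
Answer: 25/(252 + 5*I*√5)² ≈ 0.00039136 - 3.4795e-5*I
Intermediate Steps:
j(a, F) = a/5
p(U) = √(-5 + U) (p(U) = √(U - 5) = √(-5 + U))
l(k, S) = S/5 + I*√5 (l(k, S) = S/5 + √(-5 + 0) = S/5 + √(-5) = S/5 + I*√5)
(1/(53 + l(s(6, 4), -13)))² = (1/(53 + ((⅕)*(-13) + I*√5)))² = (1/(53 + (-13/5 + I*√5)))² = (1/(252/5 + I*√5))² = (252/5 + I*√5)⁻²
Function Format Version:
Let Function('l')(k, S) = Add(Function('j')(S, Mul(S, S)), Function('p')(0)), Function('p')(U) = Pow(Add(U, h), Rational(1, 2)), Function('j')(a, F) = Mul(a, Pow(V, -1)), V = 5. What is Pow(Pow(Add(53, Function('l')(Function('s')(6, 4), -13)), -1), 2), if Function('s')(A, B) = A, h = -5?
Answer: Mul(25, Pow(Add(252, Mul(5, I, Pow(5, Rational(1, 2)))), -2)) ≈ Add(0.00039136, Mul(-3.4795e-5, I))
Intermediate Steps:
Function('j')(a, F) = Mul(Rational(1, 5), a) (Function('j')(a, F) = Mul(a, Pow(5, -1)) = Mul(a, Rational(1, 5)) = Mul(Rational(1, 5), a))
Function('p')(U) = Pow(Add(-5, U), Rational(1, 2)) (Function('p')(U) = Pow(Add(U, -5), Rational(1, 2)) = Pow(Add(-5, U), Rational(1, 2)))
Function('l')(k, S) = Add(Mul(Rational(1, 5), S), Mul(I, Pow(5, Rational(1, 2)))) (Function('l')(k, S) = Add(Mul(Rational(1, 5), S), Pow(Add(-5, 0), Rational(1, 2))) = Add(Mul(Rational(1, 5), S), Pow(-5, Rational(1, 2))) = Add(Mul(Rational(1, 5), S), Mul(I, Pow(5, Rational(1, 2)))))
Pow(Pow(Add(53, Function('l')(Function('s')(6, 4), -13)), -1), 2) = Pow(Pow(Add(53, Add(Mul(Rational(1, 5), -13), Mul(I, Pow(5, Rational(1, 2))))), -1), 2) = Pow(Pow(Add(53, Add(Rational(-13, 5), Mul(I, Pow(5, Rational(1, 2))))), -1), 2) = Pow(Pow(Add(Rational(252, 5), Mul(I, Pow(5, Rational(1, 2)))), -1), 2) = Pow(Add(Rational(252, 5), Mul(I, Pow(5, Rational(1, 2)))), -2)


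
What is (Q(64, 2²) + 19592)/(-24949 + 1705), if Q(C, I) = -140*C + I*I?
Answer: -2662/5811 ≈ -0.45810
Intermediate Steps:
Q(C, I) = I² - 140*C (Q(C, I) = -140*C + I² = I² - 140*C)
(Q(64, 2²) + 19592)/(-24949 + 1705) = (((2²)² - 140*64) + 19592)/(-24949 + 1705) = ((4² - 8960) + 19592)/(-23244) = ((16 - 8960) + 19592)*(-1/23244) = (-8944 + 19592)*(-1/23244) = 10648*(-1/23244) = -2662/5811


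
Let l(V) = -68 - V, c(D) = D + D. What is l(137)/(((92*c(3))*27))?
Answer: -205/14904 ≈ -0.013755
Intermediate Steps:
c(D) = 2*D
l(137)/(((92*c(3))*27)) = (-68 - 1*137)/(((92*(2*3))*27)) = (-68 - 137)/(((92*6)*27)) = -205/(552*27) = -205/14904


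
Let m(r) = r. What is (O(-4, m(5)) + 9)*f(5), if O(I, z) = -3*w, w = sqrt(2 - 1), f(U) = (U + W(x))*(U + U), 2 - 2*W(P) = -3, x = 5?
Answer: 450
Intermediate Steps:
W(P) = 5/2 (W(P) = 1 - 1/2*(-3) = 1 + 3/2 = 5/2)
f(U) = 2*U*(5/2 + U) (f(U) = (U + 5/2)*(U + U) = (5/2 + U)*(2*U) = 2*U*(5/2 + U))
w = 1 (w = sqrt(1) = 1)
O(I, z) = -3 (O(I, z) = -3*1 = -3)
(O(-4, m(5)) + 9)*f(5) = (-3 + 9)*(5*(5 + 2*5)) = 6*(5*(5 + 10)) = 6*(5*15) = 6*75 = 450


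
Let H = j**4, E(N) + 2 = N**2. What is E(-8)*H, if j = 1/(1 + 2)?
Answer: 62/81 ≈ 0.76543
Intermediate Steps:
E(N) = -2 + N**2
j = 1/3 ≈ 0.33333
H = 1/81 (H = (1/3)**4 = 1/81 ≈ 0.012346)
E(-8)*H = (-2 + (-8)**2)*(1/81) = (-2 + 64)*(1/81) = 62*(1/81) = 62/81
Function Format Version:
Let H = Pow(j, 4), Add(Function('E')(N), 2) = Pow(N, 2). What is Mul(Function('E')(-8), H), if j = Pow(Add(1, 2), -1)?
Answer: Rational(62, 81) ≈ 0.76543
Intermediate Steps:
Function('E')(N) = Add(-2, Pow(N, 2))
j = Rational(1, 3) (j = Pow(3, -1) = Rational(1, 3) ≈ 0.33333)
H = Rational(1, 81) (H = Pow(Rational(1, 3), 4) = Rational(1, 81) ≈ 0.012346)
Mul(Function('E')(-8), H) = Mul(Add(-2, Pow(-8, 2)), Rational(1, 81)) = Mul(Add(-2, 64), Rational(1, 81)) = Mul(62, Rational(1, 81)) = Rational(62, 81)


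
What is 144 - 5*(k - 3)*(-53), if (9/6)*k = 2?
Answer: -893/3 ≈ -297.67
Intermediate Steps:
k = 4/3 (k = (⅔)*2 = 4/3 ≈ 1.3333)
144 - 5*(k - 3)*(-53) = 144 - 5*(4/3 - 3)*(-53) = 144 - 5*(-5/3)*(-53) = 144 + (25/3)*(-53) = 144 - 1325/3 = -893/3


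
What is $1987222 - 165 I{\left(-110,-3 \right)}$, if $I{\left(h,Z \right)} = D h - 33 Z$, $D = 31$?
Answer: $2533537$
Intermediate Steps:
$I{\left(h,Z \right)} = - 33 Z + 31 h$ ($I{\left(h,Z \right)} = 31 h - 33 Z = - 33 Z + 31 h$)
$1987222 - 165 I{\left(-110,-3 \right)} = 1987222 - 165 \left(\left(-33\right) \left(-3\right) + 31 \left(-110\right)\right) = 1987222 - 165 \left(99 - 3410\right) = 1987222 - 165 \left(-3311\right) = 1987222 - -546315 = 1987222 + 546315 = 2533537$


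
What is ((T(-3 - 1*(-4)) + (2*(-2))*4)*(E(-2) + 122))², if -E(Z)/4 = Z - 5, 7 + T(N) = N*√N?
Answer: 10890000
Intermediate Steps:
T(N) = -7 + N^(3/2) (T(N) = -7 + N*√N = -7 + N^(3/2))
E(Z) = 20 - 4*Z (E(Z) = -4*(Z - 5) = -4*(-5 + Z) = 20 - 4*Z)
((T(-3 - 1*(-4)) + (2*(-2))*4)*(E(-2) + 122))² = (((-7 + (-3 - 1*(-4))^(3/2)) + (2*(-2))*4)*((20 - 4*(-2)) + 122))² = (((-7 + (-3 + 4)^(3/2)) - 4*4)*((20 + 8) + 122))² = (((-7 + 1^(3/2)) - 16)*(28 + 122))² = (((-7 + 1) - 16)*150)² = ((-6 - 16)*150)² = (-22*150)² = (-3300)² = 10890000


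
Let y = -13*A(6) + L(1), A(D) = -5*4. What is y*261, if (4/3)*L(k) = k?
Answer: 272223/4 ≈ 68056.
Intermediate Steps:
L(k) = 3*k/4
A(D) = -20
y = 1043/4 (y = -13*(-20) + (¾)*1 = 260 + ¾ = 1043/4 ≈ 260.75)
y*261 = (1043/4)*261 = 272223/4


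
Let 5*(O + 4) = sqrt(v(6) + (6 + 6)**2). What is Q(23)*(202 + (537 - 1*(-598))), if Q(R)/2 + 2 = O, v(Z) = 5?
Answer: -16044 + 2674*sqrt(149)/5 ≈ -9515.9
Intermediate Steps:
O = -4 + sqrt(149)/5 (O = -4 + sqrt(5 + (6 + 6)**2)/5 = -4 + sqrt(5 + 12**2)/5 = -4 + sqrt(5 + 144)/5 = -4 + sqrt(149)/5 ≈ -1.5587)
Q(R) = -12 + 2*sqrt(149)/5 (Q(R) = -4 + 2*(-4 + sqrt(149)/5) = -4 + (-8 + 2*sqrt(149)/5) = -12 + 2*sqrt(149)/5)
Q(23)*(202 + (537 - 1*(-598))) = (-12 + 2*sqrt(149)/5)*(202 + (537 - 1*(-598))) = (-12 + 2*sqrt(149)/5)*(202 + (537 + 598)) = (-12 + 2*sqrt(149)/5)*(202 + 1135) = (-12 + 2*sqrt(149)/5)*1337 = -16044 + 2674*sqrt(149)/5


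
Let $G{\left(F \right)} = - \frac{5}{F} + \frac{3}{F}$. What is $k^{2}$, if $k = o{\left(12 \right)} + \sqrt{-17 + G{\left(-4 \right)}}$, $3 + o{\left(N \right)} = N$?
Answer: $\frac{\left(18 + i \sqrt{66}\right)^{2}}{4} \approx 64.5 + 73.116 i$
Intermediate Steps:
$G{\left(F \right)} = - \frac{2}{F}$
$o{\left(N \right)} = -3 + N$
$k = 9 + \frac{i \sqrt{66}}{2}$ ($k = \left(-3 + 12\right) + \sqrt{-17 - \frac{2}{-4}} = 9 + \sqrt{-17 - - \frac{1}{2}} = 9 + \sqrt{-17 + \frac{1}{2}} = 9 + \sqrt{- \frac{33}{2}} = 9 + \frac{i \sqrt{66}}{2} \approx 9.0 + 4.062 i$)
$k^{2} = \left(9 + \frac{i \sqrt{66}}{2}\right)^{2}$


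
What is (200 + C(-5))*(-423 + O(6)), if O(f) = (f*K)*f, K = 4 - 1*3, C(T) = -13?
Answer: -72369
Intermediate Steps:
K = 1 (K = 4 - 3 = 1)
O(f) = f² (O(f) = (f*1)*f = f*f = f²)
(200 + C(-5))*(-423 + O(6)) = (200 - 13)*(-423 + 6²) = 187*(-423 + 36) = 187*(-387) = -72369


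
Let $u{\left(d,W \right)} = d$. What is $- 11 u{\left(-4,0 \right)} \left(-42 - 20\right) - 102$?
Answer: $-2830$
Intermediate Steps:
$- 11 u{\left(-4,0 \right)} \left(-42 - 20\right) - 102 = \left(-11\right) \left(-4\right) \left(-42 - 20\right) - 102 = 44 \left(-42 - 20\right) - 102 = 44 \left(-62\right) - 102 = -2728 - 102 = -2830$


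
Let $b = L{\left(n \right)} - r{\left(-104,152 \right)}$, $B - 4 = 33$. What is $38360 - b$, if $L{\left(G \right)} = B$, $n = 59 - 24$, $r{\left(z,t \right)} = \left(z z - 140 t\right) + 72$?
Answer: $27931$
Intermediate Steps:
$r{\left(z,t \right)} = 72 + z^{2} - 140 t$ ($r{\left(z,t \right)} = \left(z^{2} - 140 t\right) + 72 = 72 + z^{2} - 140 t$)
$B = 37$ ($B = 4 + 33 = 37$)
$n = 35$ ($n = 59 - 24 = 35$)
$L{\left(G \right)} = 37$
$b = 10429$ ($b = 37 - \left(72 + \left(-104\right)^{2} - 21280\right) = 37 - \left(72 + 10816 - 21280\right) = 37 - -10392 = 37 + 10392 = 10429$)
$38360 - b = 38360 - 10429 = 27931$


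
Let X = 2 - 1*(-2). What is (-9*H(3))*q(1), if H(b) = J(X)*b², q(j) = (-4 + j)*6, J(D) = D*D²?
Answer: 93312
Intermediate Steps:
X = 4 (X = 2 + 2 = 4)
J(D) = D³
q(j) = -24 + 6*j
H(b) = 64*b² (H(b) = 4³*b² = 64*b²)
(-9*H(3))*q(1) = (-576*3²)*(-24 + 6*1) = (-576*9)*(-24 + 6) = -9*576*(-18) = -5184*(-18) = 93312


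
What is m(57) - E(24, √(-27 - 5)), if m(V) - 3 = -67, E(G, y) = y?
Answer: -64 - 4*I*√2 ≈ -64.0 - 5.6569*I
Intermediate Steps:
m(V) = -64 (m(V) = 3 - 67 = -64)
m(57) - E(24, √(-27 - 5)) = -64 - √(-27 - 5) = -64 - √(-32) = -64 - 4*I*√2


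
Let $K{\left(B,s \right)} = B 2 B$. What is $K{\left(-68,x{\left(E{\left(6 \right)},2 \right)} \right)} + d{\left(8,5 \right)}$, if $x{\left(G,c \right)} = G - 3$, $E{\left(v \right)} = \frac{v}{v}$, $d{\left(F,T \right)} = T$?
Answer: $9253$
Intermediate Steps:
$E{\left(v \right)} = 1$
$x{\left(G,c \right)} = -3 + G$
$K{\left(B,s \right)} = 2 B^{2}$ ($K{\left(B,s \right)} = 2 B B = 2 B^{2}$)
$K{\left(-68,x{\left(E{\left(6 \right)},2 \right)} \right)} + d{\left(8,5 \right)} = 2 \left(-68\right)^{2} + 5 = 2 \cdot 4624 + 5 = 9248 + 5 = 9253$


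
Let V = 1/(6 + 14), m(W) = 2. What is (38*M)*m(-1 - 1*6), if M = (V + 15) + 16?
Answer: 11799/5 ≈ 2359.8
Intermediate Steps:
V = 1/20 ≈ 0.050000
M = 621/20 (M = (1/20 + 15) + 16 = 301/20 + 16 = 621/20 ≈ 31.050)
(38*M)*m(-1 - 1*6) = (38*(621/20))*2 = (11799/10)*2 = 11799/5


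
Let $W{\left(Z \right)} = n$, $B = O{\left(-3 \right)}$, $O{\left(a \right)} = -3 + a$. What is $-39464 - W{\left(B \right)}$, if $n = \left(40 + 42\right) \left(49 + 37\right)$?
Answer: $-46516$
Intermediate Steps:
$B = -6$ ($B = -3 - 3 = -6$)
$n = 7052$ ($n = 82 \cdot 86 = 7052$)
$W{\left(Z \right)} = 7052$
$-39464 - W{\left(B \right)} = -39464 - 7052 = -46516$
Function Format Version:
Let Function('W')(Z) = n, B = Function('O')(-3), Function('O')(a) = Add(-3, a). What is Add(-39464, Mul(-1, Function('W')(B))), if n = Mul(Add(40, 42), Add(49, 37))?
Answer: -46516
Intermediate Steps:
B = -6 (B = Add(-3, -3) = -6)
n = 7052 (n = Mul(82, 86) = 7052)
Function('W')(Z) = 7052
Add(-39464, Mul(-1, Function('W')(B))) = Add(-39464, Mul(-1, 7052)) = Add(-39464, -7052) = -46516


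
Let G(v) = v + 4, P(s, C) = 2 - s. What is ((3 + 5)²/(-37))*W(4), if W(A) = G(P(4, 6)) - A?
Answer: 128/37 ≈ 3.4595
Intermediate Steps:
G(v) = 4 + v
W(A) = 2 - A (W(A) = (4 + (2 - 1*4)) - A = (4 + (2 - 4)) - A = (4 - 2) - A = 2 - A)
((3 + 5)²/(-37))*W(4) = ((3 + 5)²/(-37))*(2 - 1*4) = (8²*(-1/37))*(2 - 4) = (64*(-1/37))*(-2) = -64/37*(-2) = 128/37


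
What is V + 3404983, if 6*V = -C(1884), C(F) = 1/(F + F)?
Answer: 76979855663/22608 ≈ 3.4050e+6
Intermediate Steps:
C(F) = 1/(2*F)
V = -1/22608 (V = (-1/(2*1884))/6 = (-1*1/3768)/6 = (⅙)*(-1/3768) = -1/22608 ≈ -4.4232e-5)
V + 3404983 = -1/22608 + 3404983 = 76979855663/22608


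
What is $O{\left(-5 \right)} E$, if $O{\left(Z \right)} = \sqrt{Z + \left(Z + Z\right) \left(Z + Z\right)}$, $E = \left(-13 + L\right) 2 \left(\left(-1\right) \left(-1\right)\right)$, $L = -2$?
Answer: $- 30 \sqrt{95} \approx -292.4$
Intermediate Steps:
$E = -30$ ($E = \left(-13 - 2\right) 2 \left(\left(-1\right) \left(-1\right)\right) = \left(-15\right) 2 \cdot 1 = \left(-30\right) 1 = -30$)
$O{\left(Z \right)} = \sqrt{Z + 4 Z^{2}}$ ($O{\left(Z \right)} = \sqrt{Z + 2 Z 2 Z} = \sqrt{Z + 4 Z^{2}}$)
$O{\left(-5 \right)} E = \sqrt{- 5 \left(1 + 4 \left(-5\right)\right)} \left(-30\right) = \sqrt{- 5 \left(1 - 20\right)} \left(-30\right) = \sqrt{\left(-5\right) \left(-19\right)} \left(-30\right) = \sqrt{95} \left(-30\right) = - 30 \sqrt{95}$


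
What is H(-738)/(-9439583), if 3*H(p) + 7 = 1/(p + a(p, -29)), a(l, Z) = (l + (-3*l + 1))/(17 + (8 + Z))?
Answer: 31007/125423739321 ≈ 2.4722e-7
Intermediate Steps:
a(l, Z) = (1 - 2*l)/(25 + Z) (a(l, Z) = (l + (1 - 3*l))/(25 + Z) = (1 - 2*l)/(25 + Z))
H(p) = -7/3 + 1/(3*(-¼ + 3*p/2)) (H(p) = -7/3 + 1/(3*(p + (1 - 2*p)/(25 - 29))) = -7/3 + 1/(3*(p + (1 - 2*p)/(-4))) = -7/3 + 1/(3*(p - (1 - 2*p)/4)) = -7/3 + 1/(3*(p + (-¼ + p/2))) = -7/3 + 1/(3*(-¼ + 3*p/2)))
H(-738)/(-9439583) = ((11 - 42*(-738))/(3*(-1 + 6*(-738))))/(-9439583) = ((11 + 30996)/(3*(-1 - 4428)))*(-1/9439583) = ((⅓)*31007/(-4429))*(-1/9439583) = ((⅓)*(-1/4429)*31007)*(-1/9439583) = -31007/13287*(-1/9439583) = 31007/125423739321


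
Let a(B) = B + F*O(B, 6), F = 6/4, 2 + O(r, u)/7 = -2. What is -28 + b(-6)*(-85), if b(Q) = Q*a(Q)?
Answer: -24508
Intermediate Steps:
O(r, u) = -28 (O(r, u) = -14 + 7*(-2) = -14 - 14 = -28)
F = 3/2 (F = 6*(¼) = 3/2 ≈ 1.5000)
a(B) = -42 + B (a(B) = B + (3/2)*(-28) = B - 42 = -42 + B)
b(Q) = Q*(-42 + Q)
-28 + b(-6)*(-85) = -28 - 6*(-42 - 6)*(-85) = -28 - 6*(-48)*(-85) = -28 + 288*(-85) = -28 - 24480 = -24508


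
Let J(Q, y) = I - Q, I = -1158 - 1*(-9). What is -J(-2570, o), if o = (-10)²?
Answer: -1421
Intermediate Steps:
o = 100
I = -1149 (I = -1158 + 9 = -1149)
J(Q, y) = -1149 - Q
-J(-2570, o) = -(-1149 - 1*(-2570)) = -(-1149 + 2570) = -1*1421 = -1421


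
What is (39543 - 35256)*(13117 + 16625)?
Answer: 127503954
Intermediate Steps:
(39543 - 35256)*(13117 + 16625) = 4287*29742 = 127503954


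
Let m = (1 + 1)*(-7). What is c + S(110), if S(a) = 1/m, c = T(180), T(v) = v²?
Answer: 453599/14 ≈ 32400.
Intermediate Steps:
m = -14 (m = 2*(-7) = -14)
c = 32400 (c = 180² = 32400)
S(a) = -1/14 (S(a) = 1/(-14) = -1/14)
c + S(110) = 32400 - 1/14 = 453599/14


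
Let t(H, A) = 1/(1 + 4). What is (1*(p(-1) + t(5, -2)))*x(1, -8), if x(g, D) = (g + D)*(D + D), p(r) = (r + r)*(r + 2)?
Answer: -1008/5 ≈ -201.60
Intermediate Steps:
t(H, A) = ⅕ (t(H, A) = 1/5 = ⅕)
p(r) = 2*r*(2 + r) (p(r) = (2*r)*(2 + r) = 2*r*(2 + r))
x(g, D) = 2*D*(D + g) (x(g, D) = (D + g)*(2*D) = 2*D*(D + g))
(1*(p(-1) + t(5, -2)))*x(1, -8) = (1*(2*(-1)*(2 - 1) + ⅕))*(2*(-8)*(-8 + 1)) = (1*(2*(-1)*1 + ⅕))*(2*(-8)*(-7)) = (1*(-2 + ⅕))*112 = (1*(-9/5))*112 = -9/5*112 = -1008/5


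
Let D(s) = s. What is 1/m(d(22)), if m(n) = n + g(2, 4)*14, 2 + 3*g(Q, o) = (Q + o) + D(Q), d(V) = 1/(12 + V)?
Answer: 34/953 ≈ 0.035677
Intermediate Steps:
g(Q, o) = -⅔ + o/3 + 2*Q/3 (g(Q, o) = -⅔ + ((Q + o) + Q)/3 = -⅔ + (o + 2*Q)/3 = -⅔ + (o/3 + 2*Q/3) = -⅔ + o/3 + 2*Q/3)
m(n) = 28 + n (m(n) = n + (-⅔ + (⅓)*4 + (⅔)*2)*14 = n + (-⅔ + 4/3 + 4/3)*14 = n + 2*14 = n + 28 = 28 + n)
1/m(d(22)) = 1/(28 + 1/(12 + 22)) = 1/(28 + 1/34) = 1/(953/34) = 34/953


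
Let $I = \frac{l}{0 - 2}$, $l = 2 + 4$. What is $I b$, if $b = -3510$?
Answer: $10530$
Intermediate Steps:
$l = 6$
$I = -3$ ($I = \frac{6}{0 - 2} = \frac{6}{-2} = 6 \left(- \frac{1}{2}\right) = -3$)
$I b = \left(-3\right) \left(-3510\right) = 10530$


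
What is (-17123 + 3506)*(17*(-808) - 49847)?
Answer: 865809711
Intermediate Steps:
(-17123 + 3506)*(17*(-808) - 49847) = -13617*(-13736 - 49847) = -13617*(-63583) = 865809711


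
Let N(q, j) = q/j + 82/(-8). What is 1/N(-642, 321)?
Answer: -4/49 ≈ -0.081633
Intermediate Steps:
N(q, j) = -41/4 + q/j (N(q, j) = q/j + 82*(-⅛) = q/j - 41/4 = -41/4 + q/j)
1/N(-642, 321) = 1/(-41/4 - 642/321) = 1/(-41/4 - 642*1/321) = 1/(-41/4 - 2) = 1/(-49/4) = -4/49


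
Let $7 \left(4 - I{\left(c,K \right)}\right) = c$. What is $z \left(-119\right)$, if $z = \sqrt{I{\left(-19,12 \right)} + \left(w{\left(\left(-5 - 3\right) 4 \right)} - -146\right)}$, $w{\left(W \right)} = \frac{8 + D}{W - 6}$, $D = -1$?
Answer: $- \frac{17 \sqrt{10792418}}{38} \approx -1469.7$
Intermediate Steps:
$I{\left(c,K \right)} = 4 - \frac{c}{7}$
$w{\left(W \right)} = \frac{7}{-6 + W}$ ($w{\left(W \right)} = \frac{8 - 1}{W - 6} = \frac{7}{-6 + W}$)
$z = \frac{\sqrt{10792418}}{266}$ ($z = \sqrt{\left(4 - - \frac{19}{7}\right) + \left(\frac{7}{-6 + \left(-5 - 3\right) 4} - -146\right)} = \sqrt{\left(4 + \frac{19}{7}\right) + \left(\frac{7}{-6 - 32} + 146\right)} = \sqrt{\frac{47}{7} + \left(\frac{7}{-6 - 32} + 146\right)} = \sqrt{\frac{47}{7} + \left(\frac{7}{-38} + 146\right)} = \sqrt{\frac{47}{7} + \left(7 \left(- \frac{1}{38}\right) + 146\right)} = \sqrt{\frac{47}{7} + \left(- \frac{7}{38} + 146\right)} = \sqrt{\frac{47}{7} + \frac{5541}{38}} = \sqrt{\frac{40573}{266}} = \frac{\sqrt{10792418}}{266} \approx 12.35$)
$z \left(-119\right) = \frac{\sqrt{10792418}}{266} \left(-119\right) = - \frac{17 \sqrt{10792418}}{38}$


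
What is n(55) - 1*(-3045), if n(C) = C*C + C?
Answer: 6125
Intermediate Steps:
n(C) = C + C² (n(C) = C² + C = C + C²)
n(55) - 1*(-3045) = 55*(1 + 55) - 1*(-3045) = 55*56 + 3045 = 3080 + 3045 = 6125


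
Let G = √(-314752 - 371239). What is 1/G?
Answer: -I*√685991/685991 ≈ -0.0012074*I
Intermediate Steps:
G = I*√685991 (G = √(-685991) = I*√685991 ≈ 828.25*I)
1/G = 1/(I*√685991) = -I*√685991/685991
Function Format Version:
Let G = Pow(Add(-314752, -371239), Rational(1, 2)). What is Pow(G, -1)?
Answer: Mul(Rational(-1, 685991), I, Pow(685991, Rational(1, 2))) ≈ Mul(-0.0012074, I)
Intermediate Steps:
G = Mul(I, Pow(685991, Rational(1, 2))) (G = Pow(-685991, Rational(1, 2)) = Mul(I, Pow(685991, Rational(1, 2))) ≈ Mul(828.25, I))
Pow(G, -1) = Pow(Mul(I, Pow(685991, Rational(1, 2))), -1) = Mul(Rational(-1, 685991), I, Pow(685991, Rational(1, 2)))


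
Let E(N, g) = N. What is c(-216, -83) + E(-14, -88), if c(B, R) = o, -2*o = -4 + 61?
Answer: -85/2 ≈ -42.500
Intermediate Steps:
o = -57/2 (o = -(-4 + 61)/2 = -½*57 = -57/2 ≈ -28.500)
c(B, R) = -57/2
c(-216, -83) + E(-14, -88) = -57/2 - 14 = -85/2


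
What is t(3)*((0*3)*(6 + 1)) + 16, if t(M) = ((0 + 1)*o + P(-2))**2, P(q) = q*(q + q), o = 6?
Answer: 16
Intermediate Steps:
P(q) = 2*q**2 (P(q) = q*(2*q) = 2*q**2)
t(M) = 196 (t(M) = ((0 + 1)*6 + 2*(-2)**2)**2 = (1*6 + 2*4)**2 = (6 + 8)**2 = 14**2 = 196)
t(3)*((0*3)*(6 + 1)) + 16 = 196*((0*3)*(6 + 1)) + 16 = 196*(0*7) + 16 = 196*0 + 16 = 0 + 16 = 16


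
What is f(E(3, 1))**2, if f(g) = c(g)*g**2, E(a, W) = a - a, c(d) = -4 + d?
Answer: 0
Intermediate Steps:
E(a, W) = 0
f(g) = g**2*(-4 + g) (f(g) = (-4 + g)*g**2 = g**2*(-4 + g))
f(E(3, 1))**2 = (0**2*(-4 + 0))**2 = (0*(-4))**2 = 0**2 = 0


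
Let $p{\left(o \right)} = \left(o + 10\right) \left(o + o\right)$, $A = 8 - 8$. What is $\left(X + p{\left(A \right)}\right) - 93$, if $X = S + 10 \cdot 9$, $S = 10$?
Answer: $7$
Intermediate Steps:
$A = 0$
$X = 100$ ($X = 10 + 10 \cdot 9 = 10 + 90 = 100$)
$p{\left(o \right)} = 2 o \left(10 + o\right)$ ($p{\left(o \right)} = \left(10 + o\right) 2 o = 2 o \left(10 + o\right)$)
$\left(X + p{\left(A \right)}\right) - 93 = \left(100 + 2 \cdot 0 \left(10 + 0\right)\right) - 93 = \left(100 + 2 \cdot 0 \cdot 10\right) - 93 = \left(100 + 0\right) - 93 = 100 - 93 = 7$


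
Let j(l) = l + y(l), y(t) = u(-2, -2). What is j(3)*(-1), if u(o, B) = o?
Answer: -1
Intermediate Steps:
y(t) = -2
j(l) = -2 + l (j(l) = l - 2 = -2 + l)
j(3)*(-1) = (-2 + 3)*(-1) = 1*(-1) = -1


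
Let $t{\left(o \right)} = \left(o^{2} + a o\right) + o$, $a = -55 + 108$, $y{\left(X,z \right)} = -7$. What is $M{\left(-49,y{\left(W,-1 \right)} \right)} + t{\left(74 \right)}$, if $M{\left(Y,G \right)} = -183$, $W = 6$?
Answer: $9289$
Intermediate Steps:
$a = 53$
$t{\left(o \right)} = o^{2} + 54 o$ ($t{\left(o \right)} = \left(o^{2} + 53 o\right) + o = o^{2} + 54 o$)
$M{\left(-49,y{\left(W,-1 \right)} \right)} + t{\left(74 \right)} = -183 + 74 \left(54 + 74\right) = -183 + 74 \cdot 128 = -183 + 9472 = 9289$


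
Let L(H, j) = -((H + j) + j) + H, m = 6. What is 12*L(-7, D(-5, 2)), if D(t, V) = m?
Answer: -144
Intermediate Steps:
D(t, V) = 6
L(H, j) = -2*j (L(H, j) = -(H + 2*j) + H = (-H - 2*j) + H = -2*j)
12*L(-7, D(-5, 2)) = 12*(-2*6) = 12*(-12) = -144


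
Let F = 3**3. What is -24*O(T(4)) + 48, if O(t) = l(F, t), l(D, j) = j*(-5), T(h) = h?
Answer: 528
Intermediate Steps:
F = 27
l(D, j) = -5*j
O(t) = -5*t
-24*O(T(4)) + 48 = -(-120)*4 + 48 = -24*(-20) + 48 = 480 + 48 = 528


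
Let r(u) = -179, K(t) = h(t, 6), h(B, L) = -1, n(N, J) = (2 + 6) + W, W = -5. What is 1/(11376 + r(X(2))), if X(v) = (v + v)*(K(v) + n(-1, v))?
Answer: 1/11197 ≈ 8.9310e-5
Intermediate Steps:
n(N, J) = 3 (n(N, J) = (2 + 6) - 5 = 8 - 5 = 3)
K(t) = -1
X(v) = 4*v (X(v) = (v + v)*(-1 + 3) = (2*v)*2 = 4*v)
1/(11376 + r(X(2))) = 1/(11376 - 179) = 1/11197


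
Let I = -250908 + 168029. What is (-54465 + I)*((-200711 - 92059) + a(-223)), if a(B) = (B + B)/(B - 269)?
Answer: 4945839640384/123 ≈ 4.0210e+10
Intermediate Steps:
a(B) = 2*B/(-269 + B) (a(B) = (2*B)/(-269 + B) = 2*B/(-269 + B))
I = -82879
(-54465 + I)*((-200711 - 92059) + a(-223)) = (-54465 - 82879)*((-200711 - 92059) + 2*(-223)/(-269 - 223)) = -137344*(-292770 + 2*(-223)/(-492)) = -137344*(-292770 + 2*(-223)*(-1/492)) = -137344*(-292770 + 223/246) = -137344*(-72021197/246) = 4945839640384/123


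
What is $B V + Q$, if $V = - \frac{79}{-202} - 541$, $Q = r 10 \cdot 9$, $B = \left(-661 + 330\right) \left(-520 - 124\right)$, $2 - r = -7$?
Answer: $- \frac{11638992336}{101} \approx -1.1524 \cdot 10^{8}$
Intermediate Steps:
$r = 9$ ($r = 2 - -7 = 2 + 7 = 9$)
$B = 213164$ ($B = \left(-331\right) \left(-644\right) = 213164$)
$Q = 810$ ($Q = 9 \cdot 10 \cdot 9 = 90 \cdot 9 = 810$)
$V = - \frac{109203}{202}$ ($V = \left(-79\right) \left(- \frac{1}{202}\right) - 541 = \frac{79}{202} - 541 = - \frac{109203}{202} \approx -540.61$)
$B V + Q = 213164 \left(- \frac{109203}{202}\right) + 810 = - \frac{11639074146}{101} + 810 = - \frac{11638992336}{101}$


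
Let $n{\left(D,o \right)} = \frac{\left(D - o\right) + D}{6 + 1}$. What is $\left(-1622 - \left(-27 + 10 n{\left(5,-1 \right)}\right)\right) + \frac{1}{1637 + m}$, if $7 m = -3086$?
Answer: $- \frac{94405526}{58611} \approx -1610.7$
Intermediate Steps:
$m = - \frac{3086}{7}$ ($m = \frac{1}{7} \left(-3086\right) = - \frac{3086}{7} \approx -440.86$)
$n{\left(D,o \right)} = - \frac{o}{7} + \frac{2 D}{7}$ ($n{\left(D,o \right)} = \frac{- o + 2 D}{7} = \left(- o + 2 D\right) \frac{1}{7} = - \frac{o}{7} + \frac{2 D}{7}$)
$\left(-1622 - \left(-27 + 10 n{\left(5,-1 \right)}\right)\right) + \frac{1}{1637 + m} = \left(-1622 + \left(- 10 \left(\left(- \frac{1}{7}\right) \left(-1\right) + \frac{2}{7} \cdot 5\right) + 27\right)\right) + \frac{1}{1637 - \frac{3086}{7}} = \left(-1622 + \left(- 10 \left(\frac{1}{7} + \frac{10}{7}\right) + 27\right)\right) + \frac{1}{\frac{8373}{7}} = \left(-1622 + \left(\left(-10\right) \frac{11}{7} + 27\right)\right) + \frac{7}{8373} = \left(-1622 + \left(- \frac{110}{7} + 27\right)\right) + \frac{7}{8373} = \left(-1622 + \frac{79}{7}\right) + \frac{7}{8373} = - \frac{11275}{7} + \frac{7}{8373} = - \frac{94405526}{58611}$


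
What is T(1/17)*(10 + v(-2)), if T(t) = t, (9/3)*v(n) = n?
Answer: 28/51 ≈ 0.54902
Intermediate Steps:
v(n) = n/3
T(1/17)*(10 + v(-2)) = (10 + (⅓)*(-2))/17 = (10 - ⅔)/17 = (1/17)*(28/3) = 28/51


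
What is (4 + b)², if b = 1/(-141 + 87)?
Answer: 46225/2916 ≈ 15.852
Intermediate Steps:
b = -1/54 (b = 1/(-54) = -1/54 ≈ -0.018519)
(4 + b)² = (4 - 1/54)² = (215/54)² = 46225/2916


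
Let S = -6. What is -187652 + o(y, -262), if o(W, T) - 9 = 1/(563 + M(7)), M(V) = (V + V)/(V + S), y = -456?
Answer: -108270010/577 ≈ -1.8764e+5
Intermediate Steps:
M(V) = 2*V/(-6 + V) (M(V) = (V + V)/(V - 6) = (2*V)/(-6 + V) = 2*V/(-6 + V))
o(W, T) = 5194/577 (o(W, T) = 9 + 1/(563 + 2*7/(-6 + 7)) = 9 + 1/(563 + 2*7/1) = 9 + 1/(563 + 2*7*1) = 9 + 1/(563 + 14) = 9 + 1/577 = 5194/577)
-187652 + o(y, -262) = -187652 + 5194/577 = -108270010/577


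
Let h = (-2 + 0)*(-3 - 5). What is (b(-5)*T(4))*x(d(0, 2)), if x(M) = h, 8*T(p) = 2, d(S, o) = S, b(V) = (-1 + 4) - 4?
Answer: -4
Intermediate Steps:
b(V) = -1 (b(V) = 3 - 4 = -1)
h = 16 (h = -2*(-8) = 16)
T(p) = ¼ (T(p) = (⅛)*2 = ¼)
x(M) = 16
(b(-5)*T(4))*x(d(0, 2)) = -1*¼*16 = -¼*16 = -4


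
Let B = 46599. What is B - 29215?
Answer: 17384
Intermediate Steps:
B - 29215 = 46599 - 29215 = 17384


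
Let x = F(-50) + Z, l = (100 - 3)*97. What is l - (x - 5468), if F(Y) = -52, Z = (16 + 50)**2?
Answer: 10573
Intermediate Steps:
Z = 4356 (Z = 66**2 = 4356)
l = 9409 (l = 97*97 = 9409)
x = 4304 (x = -52 + 4356 = 4304)
l - (x - 5468) = 9409 - (4304 - 5468) = 9409 - 1*(-1164) = 9409 + 1164 = 10573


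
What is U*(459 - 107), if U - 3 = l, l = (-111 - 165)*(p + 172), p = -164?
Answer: -776160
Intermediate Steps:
l = -2208 (l = (-111 - 165)*(-164 + 172) = -276*8 = -2208)
U = -2205 (U = 3 - 2208 = -2205)
U*(459 - 107) = -2205*(459 - 107) = -2205*352 = -776160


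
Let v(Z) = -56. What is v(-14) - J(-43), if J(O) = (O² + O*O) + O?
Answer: -3711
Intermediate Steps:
J(O) = O + 2*O² (J(O) = (O² + O²) + O = 2*O² + O = O + 2*O²)
v(-14) - J(-43) = -56 - (-43)*(1 + 2*(-43)) = -56 - (-43)*(1 - 86) = -56 - (-43)*(-85) = -56 - 1*3655 = -56 - 3655 = -3711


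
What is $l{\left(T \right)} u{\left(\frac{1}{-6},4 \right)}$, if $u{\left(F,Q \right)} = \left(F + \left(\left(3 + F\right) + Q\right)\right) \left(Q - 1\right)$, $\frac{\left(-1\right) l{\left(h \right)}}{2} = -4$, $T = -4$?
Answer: $160$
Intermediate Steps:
$l{\left(h \right)} = 8$ ($l{\left(h \right)} = \left(-2\right) \left(-4\right) = 8$)
$u{\left(F,Q \right)} = \left(-1 + Q\right) \left(3 + Q + 2 F\right)$ ($u{\left(F,Q \right)} = \left(F + \left(3 + F + Q\right)\right) \left(-1 + Q\right) = \left(3 + Q + 2 F\right) \left(-1 + Q\right) = \left(-1 + Q\right) \left(3 + Q + 2 F\right)$)
$l{\left(T \right)} u{\left(\frac{1}{-6},4 \right)} = 8 \left(-3 + 4^{2} - \frac{2}{-6} + 2 \cdot 4 + 2 \frac{1}{-6} \cdot 4\right) = 8 \left(-3 + 16 - - \frac{1}{3} + 8 + 2 \left(- \frac{1}{6}\right) 4\right) = 8 \left(-3 + 16 + \frac{1}{3} + 8 - \frac{4}{3}\right) = 8 \cdot 20 = 160$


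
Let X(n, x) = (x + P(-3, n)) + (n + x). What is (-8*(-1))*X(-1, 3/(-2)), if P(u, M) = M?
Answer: -40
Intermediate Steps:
X(n, x) = 2*n + 2*x (X(n, x) = (x + n) + (n + x) = (n + x) + (n + x) = 2*n + 2*x)
(-8*(-1))*X(-1, 3/(-2)) = (-8*(-1))*(2*(-1) + 2*(3/(-2))) = 8*(-2 + 2*(3*(-½))) = 8*(-2 + 2*(-3/2)) = 8*(-2 - 3) = 8*(-5) = -40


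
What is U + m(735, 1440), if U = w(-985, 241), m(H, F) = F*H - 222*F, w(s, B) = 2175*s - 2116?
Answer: -1405771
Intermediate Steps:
w(s, B) = -2116 + 2175*s
m(H, F) = -222*F + F*H
U = -2144491 (U = -2116 + 2175*(-985) = -2116 - 2142375 = -2144491)
U + m(735, 1440) = -2144491 + 1440*(-222 + 735) = -2144491 + 1440*513 = -2144491 + 738720 = -1405771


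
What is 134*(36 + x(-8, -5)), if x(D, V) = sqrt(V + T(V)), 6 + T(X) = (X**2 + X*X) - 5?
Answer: 4824 + 134*sqrt(34) ≈ 5605.3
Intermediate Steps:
T(X) = -11 + 2*X**2 (T(X) = -6 + ((X**2 + X*X) - 5) = -6 + ((X**2 + X**2) - 5) = -6 + (2*X**2 - 5) = -6 + (-5 + 2*X**2) = -11 + 2*X**2)
x(D, V) = sqrt(-11 + V + 2*V**2) (x(D, V) = sqrt(V + (-11 + 2*V**2)) = sqrt(-11 + V + 2*V**2))
134*(36 + x(-8, -5)) = 134*(36 + sqrt(-11 - 5 + 2*(-5)**2)) = 134*(36 + sqrt(-11 - 5 + 2*25)) = 134*(36 + sqrt(-11 - 5 + 50)) = 134*(36 + sqrt(34)) = 4824 + 134*sqrt(34)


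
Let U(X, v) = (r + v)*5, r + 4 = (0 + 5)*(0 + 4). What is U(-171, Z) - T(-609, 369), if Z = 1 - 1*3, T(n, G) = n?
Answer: 679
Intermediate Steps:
r = 16 (r = -4 + (0 + 5)*(0 + 4) = -4 + 5*4 = -4 + 20 = 16)
Z = -2 (Z = 1 - 3 = -2)
U(X, v) = 80 + 5*v (U(X, v) = (16 + v)*5 = 80 + 5*v)
U(-171, Z) - T(-609, 369) = (80 + 5*(-2)) - 1*(-609) = (80 - 10) + 609 = 70 + 609 = 679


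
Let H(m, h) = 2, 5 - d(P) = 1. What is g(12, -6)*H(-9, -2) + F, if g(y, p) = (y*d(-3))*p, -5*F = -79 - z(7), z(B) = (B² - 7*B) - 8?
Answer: -2809/5 ≈ -561.80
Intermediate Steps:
z(B) = -8 + B² - 7*B
d(P) = 4 (d(P) = 5 - 1*1 = 5 - 1 = 4)
F = 71/5 (F = -(-79 - (-8 + 7² - 7*7))/5 = -(-79 - (-8 + 49 - 49))/5 = -(-79 - 1*(-8))/5 = -(-79 + 8)/5 = -⅕*(-71) = 71/5 ≈ 14.200)
g(y, p) = 4*p*y (g(y, p) = (y*4)*p = (4*y)*p = 4*p*y)
g(12, -6)*H(-9, -2) + F = (4*(-6)*12)*2 + 71/5 = -288*2 + 71/5 = -576 + 71/5 = -2809/5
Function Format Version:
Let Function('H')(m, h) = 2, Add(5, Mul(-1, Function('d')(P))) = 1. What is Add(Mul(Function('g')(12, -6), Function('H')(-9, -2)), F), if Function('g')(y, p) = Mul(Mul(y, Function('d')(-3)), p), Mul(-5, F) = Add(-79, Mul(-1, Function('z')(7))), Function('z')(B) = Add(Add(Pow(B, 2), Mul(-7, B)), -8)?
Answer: Rational(-2809, 5) ≈ -561.80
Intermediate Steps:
Function('z')(B) = Add(-8, Pow(B, 2), Mul(-7, B))
Function('d')(P) = 4 (Function('d')(P) = Add(5, Mul(-1, 1)) = Add(5, -1) = 4)
F = Rational(71, 5) (F = Mul(Rational(-1, 5), Add(-79, Mul(-1, Add(-8, Pow(7, 2), Mul(-7, 7))))) = Mul(Rational(-1, 5), Add(-79, Mul(-1, Add(-8, 49, -49)))) = Mul(Rational(-1, 5), Add(-79, Mul(-1, -8))) = Mul(Rational(-1, 5), Add(-79, 8)) = Mul(Rational(-1, 5), -71) = Rational(71, 5) ≈ 14.200)
Function('g')(y, p) = Mul(4, p, y) (Function('g')(y, p) = Mul(Mul(y, 4), p) = Mul(Mul(4, y), p) = Mul(4, p, y))
Add(Mul(Function('g')(12, -6), Function('H')(-9, -2)), F) = Add(Mul(Mul(4, -6, 12), 2), Rational(71, 5)) = Add(Mul(-288, 2), Rational(71, 5)) = Add(-576, Rational(71, 5)) = Rational(-2809, 5)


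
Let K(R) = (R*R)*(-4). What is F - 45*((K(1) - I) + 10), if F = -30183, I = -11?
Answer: -30948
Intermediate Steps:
K(R) = -4*R² (K(R) = R²*(-4) = -4*R²)
F - 45*((K(1) - I) + 10) = -30183 - 45*((-4*1² - 1*(-11)) + 10) = -30183 - 45*((-4*1 + 11) + 10) = -30183 - 45*((-4 + 11) + 10) = -30183 - 45*(7 + 10) = -30183 - 45*17 = -30183 - 765 = -30948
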